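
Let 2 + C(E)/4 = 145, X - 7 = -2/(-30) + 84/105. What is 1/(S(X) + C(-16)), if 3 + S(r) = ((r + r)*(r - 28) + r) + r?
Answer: 225/60293 ≈ 0.0037318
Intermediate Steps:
X = 118/15 (X = 7 + (-2/(-30) + 84/105) = 7 + (-2*(-1/30) + 84*(1/105)) = 7 + (1/15 + ⅘) = 7 + 13/15 = 118/15 ≈ 7.8667)
C(E) = 572 (C(E) = -8 + 4*145 = -8 + 580 = 572)
S(r) = -3 + 2*r + 2*r*(-28 + r) (S(r) = -3 + (((r + r)*(r - 28) + r) + r) = -3 + (((2*r)*(-28 + r) + r) + r) = -3 + ((2*r*(-28 + r) + r) + r) = -3 + ((r + 2*r*(-28 + r)) + r) = -3 + (2*r + 2*r*(-28 + r)) = -3 + 2*r + 2*r*(-28 + r))
1/(S(X) + C(-16)) = 1/((-3 - 54*118/15 + 2*(118/15)²) + 572) = 1/((-3 - 2124/5 + 2*(13924/225)) + 572) = 1/((-3 - 2124/5 + 27848/225) + 572) = 1/(-68407/225 + 572) = 1/(60293/225) = 225/60293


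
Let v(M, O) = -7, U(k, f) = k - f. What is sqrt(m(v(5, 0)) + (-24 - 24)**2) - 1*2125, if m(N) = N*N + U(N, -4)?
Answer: -2125 + 5*sqrt(94) ≈ -2076.5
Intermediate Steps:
m(N) = 4 + N + N**2 (m(N) = N*N + (N - 1*(-4)) = N**2 + (N + 4) = N**2 + (4 + N) = 4 + N + N**2)
sqrt(m(v(5, 0)) + (-24 - 24)**2) - 1*2125 = sqrt((4 - 7 + (-7)**2) + (-24 - 24)**2) - 1*2125 = sqrt((4 - 7 + 49) + (-48)**2) - 2125 = sqrt(46 + 2304) - 2125 = sqrt(2350) - 2125 = 5*sqrt(94) - 2125 = -2125 + 5*sqrt(94)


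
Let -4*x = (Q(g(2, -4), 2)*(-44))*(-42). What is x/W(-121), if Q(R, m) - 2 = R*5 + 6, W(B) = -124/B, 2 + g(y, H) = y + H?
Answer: 167706/31 ≈ 5409.9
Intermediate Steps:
g(y, H) = -2 + H + y (g(y, H) = -2 + (y + H) = -2 + (H + y) = -2 + H + y)
Q(R, m) = 8 + 5*R (Q(R, m) = 2 + (R*5 + 6) = 2 + (5*R + 6) = 2 + (6 + 5*R) = 8 + 5*R)
x = 5544 (x = -(8 + 5*(-2 - 4 + 2))*(-44)*(-42)/4 = -(8 + 5*(-4))*(-44)*(-42)/4 = -(8 - 20)*(-44)*(-42)/4 = -(-12*(-44))*(-42)/4 = -132*(-42) = -¼*(-22176) = 5544)
x/W(-121) = 5544/((-124/(-121))) = 5544/((-124*(-1/121))) = 5544/(124/121) = 5544*(121/124) = 167706/31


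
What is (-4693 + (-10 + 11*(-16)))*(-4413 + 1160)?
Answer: 15871387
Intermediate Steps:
(-4693 + (-10 + 11*(-16)))*(-4413 + 1160) = (-4693 + (-10 - 176))*(-3253) = (-4693 - 186)*(-3253) = -4879*(-3253) = 15871387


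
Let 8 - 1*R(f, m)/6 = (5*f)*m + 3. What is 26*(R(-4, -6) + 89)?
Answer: -15626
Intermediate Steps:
R(f, m) = 30 - 30*f*m (R(f, m) = 48 - 6*((5*f)*m + 3) = 48 - 6*(5*f*m + 3) = 48 - 6*(3 + 5*f*m) = 48 + (-18 - 30*f*m) = 30 - 30*f*m)
26*(R(-4, -6) + 89) = 26*((30 - 30*(-4)*(-6)) + 89) = 26*((30 - 720) + 89) = 26*(-690 + 89) = 26*(-601) = -15626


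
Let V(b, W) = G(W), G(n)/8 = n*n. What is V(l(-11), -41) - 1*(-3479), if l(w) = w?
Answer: 16927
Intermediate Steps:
G(n) = 8*n² (G(n) = 8*(n*n) = 8*n²)
V(b, W) = 8*W²
V(l(-11), -41) - 1*(-3479) = 8*(-41)² - 1*(-3479) = 8*1681 + 3479 = 13448 + 3479 = 16927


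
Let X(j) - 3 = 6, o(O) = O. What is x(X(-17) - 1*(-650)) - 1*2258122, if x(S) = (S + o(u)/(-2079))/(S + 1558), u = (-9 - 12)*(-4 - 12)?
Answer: -495619325701/219483 ≈ -2.2581e+6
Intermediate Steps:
u = 336 (u = -21*(-16) = 336)
X(j) = 9 (X(j) = 3 + 6 = 9)
x(S) = (-16/99 + S)/(1558 + S) (x(S) = (S + 336/(-2079))/(S + 1558) = (S + 336*(-1/2079))/(1558 + S) = (S - 16/99)/(1558 + S) = (-16/99 + S)/(1558 + S))
x(X(-17) - 1*(-650)) - 1*2258122 = (-16/99 + (9 - 1*(-650)))/(1558 + (9 - 1*(-650))) - 1*2258122 = (-16/99 + (9 + 650))/(1558 + (9 + 650)) - 2258122 = (-16/99 + 659)/(1558 + 659) - 2258122 = (65225/99)/2217 - 2258122 = (1/2217)*(65225/99) - 2258122 = 65225/219483 - 2258122 = -495619325701/219483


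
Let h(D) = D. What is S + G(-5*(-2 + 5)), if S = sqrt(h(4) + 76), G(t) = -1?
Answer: -1 + 4*sqrt(5) ≈ 7.9443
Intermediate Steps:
S = 4*sqrt(5) (S = sqrt(4 + 76) = sqrt(80) = 4*sqrt(5) ≈ 8.9443)
S + G(-5*(-2 + 5)) = 4*sqrt(5) - 1 = -1 + 4*sqrt(5)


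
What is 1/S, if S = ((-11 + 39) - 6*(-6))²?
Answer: 1/4096 ≈ 0.00024414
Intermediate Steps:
S = 4096 (S = (28 + 36)² = 64² = 4096)
1/S = 1/4096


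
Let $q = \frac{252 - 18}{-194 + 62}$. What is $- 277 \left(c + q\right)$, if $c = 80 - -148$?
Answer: $- \frac{1378629}{22} \approx -62665.0$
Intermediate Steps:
$c = 228$ ($c = 80 + 148 = 228$)
$q = - \frac{39}{22}$ ($q = \frac{234}{-132} = 234 \left(- \frac{1}{132}\right) = - \frac{39}{22} \approx -1.7727$)
$- 277 \left(c + q\right) = - 277 \left(228 - \frac{39}{22}\right) = \left(-277\right) \frac{4977}{22} = - \frac{1378629}{22}$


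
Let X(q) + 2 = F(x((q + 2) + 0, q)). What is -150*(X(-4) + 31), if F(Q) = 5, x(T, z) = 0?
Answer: -5100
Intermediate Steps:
X(q) = 3 (X(q) = -2 + 5 = 3)
-150*(X(-4) + 31) = -150*(3 + 31) = -150*34 = -5100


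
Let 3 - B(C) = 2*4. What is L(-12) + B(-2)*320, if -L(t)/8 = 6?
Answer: -1648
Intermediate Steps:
B(C) = -5 (B(C) = 3 - 2*4 = 3 - 1*8 = 3 - 8 = -5)
L(t) = -48 (L(t) = -8*6 = -48)
L(-12) + B(-2)*320 = -48 - 5*320 = -48 - 1600 = -1648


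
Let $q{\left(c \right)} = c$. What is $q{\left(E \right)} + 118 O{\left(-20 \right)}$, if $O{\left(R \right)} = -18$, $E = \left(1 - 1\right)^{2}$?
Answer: $-2124$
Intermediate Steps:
$E = 0$ ($E = 0^{2} = 0$)
$q{\left(E \right)} + 118 O{\left(-20 \right)} = 0 + 118 \left(-18\right) = 0 - 2124 = -2124$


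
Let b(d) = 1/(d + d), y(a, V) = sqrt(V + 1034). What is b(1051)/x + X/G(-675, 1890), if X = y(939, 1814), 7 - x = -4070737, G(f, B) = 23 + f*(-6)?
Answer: 1/8556703888 + 4*sqrt(178)/4073 ≈ 0.013103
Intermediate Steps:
G(f, B) = 23 - 6*f
x = 4070744 (x = 7 - 1*(-4070737) = 7 + 4070737 = 4070744)
y(a, V) = sqrt(1034 + V)
X = 4*sqrt(178) (X = sqrt(1034 + 1814) = sqrt(2848) = 4*sqrt(178) ≈ 53.367)
b(d) = 1/(2*d)
b(1051)/x + X/G(-675, 1890) = ((1/2)/1051)/4070744 + (4*sqrt(178))/(23 - 6*(-675)) = ((1/2)*(1/1051))*(1/4070744) + (4*sqrt(178))/(23 + 4050) = (1/2102)*(1/4070744) + (4*sqrt(178))/4073 = 1/8556703888 + (4*sqrt(178))*(1/4073) = 1/8556703888 + 4*sqrt(178)/4073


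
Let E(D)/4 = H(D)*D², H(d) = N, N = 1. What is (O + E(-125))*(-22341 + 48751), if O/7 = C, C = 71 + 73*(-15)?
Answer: 1461318120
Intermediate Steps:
C = -1024 (C = 71 - 1095 = -1024)
O = -7168 (O = 7*(-1024) = -7168)
H(d) = 1
E(D) = 4*D² (E(D) = 4*(1*D²) = 4*D²)
(O + E(-125))*(-22341 + 48751) = (-7168 + 4*(-125)²)*(-22341 + 48751) = (-7168 + 4*15625)*26410 = (-7168 + 62500)*26410 = 55332*26410 = 1461318120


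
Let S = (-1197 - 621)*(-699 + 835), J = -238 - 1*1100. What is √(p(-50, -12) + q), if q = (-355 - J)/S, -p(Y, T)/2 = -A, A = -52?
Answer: 5*I*√1766090747/20604 ≈ 10.198*I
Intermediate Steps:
J = -1338 (J = -238 - 1100 = -1338)
p(Y, T) = -104 (p(Y, T) = -(-2)*(-52) = -2*52 = -104)
S = -247248 (S = -1818*136 = -247248)
q = -983/247248 (q = (-355 - 1*(-1338))/(-247248) = (-355 + 1338)*(-1/247248) = 983*(-1/247248) = -983/247248 ≈ -0.0039758)
√(p(-50, -12) + q) = √(-104 - 983/247248) = √(-25714775/247248) = 5*I*√1766090747/20604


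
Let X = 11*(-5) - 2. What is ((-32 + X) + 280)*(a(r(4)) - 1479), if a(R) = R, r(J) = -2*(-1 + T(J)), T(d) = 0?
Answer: -282107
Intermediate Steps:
X = -57 (X = -55 - 2 = -57)
r(J) = 2 (r(J) = -2*(-1 + 0) = -2*(-1) = 2)
((-32 + X) + 280)*(a(r(4)) - 1479) = ((-32 - 57) + 280)*(2 - 1479) = (-89 + 280)*(-1477) = 191*(-1477) = -282107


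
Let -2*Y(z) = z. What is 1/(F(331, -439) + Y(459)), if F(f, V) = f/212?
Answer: -212/48323 ≈ -0.0043871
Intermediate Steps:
Y(z) = -z/2
F(f, V) = f/212 (F(f, V) = f*(1/212) = f/212)
1/(F(331, -439) + Y(459)) = 1/((1/212)*331 - ½*459) = 1/(331/212 - 459/2) = 1/(-48323/212) = -212/48323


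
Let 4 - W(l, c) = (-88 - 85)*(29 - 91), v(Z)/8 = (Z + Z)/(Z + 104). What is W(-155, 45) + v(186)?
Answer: -1553202/145 ≈ -10712.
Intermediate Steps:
v(Z) = 16*Z/(104 + Z) (v(Z) = 8*((Z + Z)/(Z + 104)) = 8*((2*Z)/(104 + Z)) = 8*(2*Z/(104 + Z)) = 16*Z/(104 + Z))
W(l, c) = -10722 (W(l, c) = 4 - (-88 - 85)*(29 - 91) = 4 - (-173)*(-62) = 4 - 1*10726 = 4 - 10726 = -10722)
W(-155, 45) + v(186) = -10722 + 16*186/(104 + 186) = -10722 + 16*186/290 = -10722 + 16*186*(1/290) = -10722 + 1488/145 = -1553202/145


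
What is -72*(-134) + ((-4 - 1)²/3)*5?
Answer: 29069/3 ≈ 9689.7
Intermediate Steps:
-72*(-134) + ((-4 - 1)²/3)*5 = 9648 + ((-5)²*(⅓))*5 = 9648 + (25*(⅓))*5 = 9648 + (25/3)*5 = 9648 + 125/3 = 29069/3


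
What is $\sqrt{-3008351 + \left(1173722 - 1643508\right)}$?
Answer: $i \sqrt{3478137} \approx 1865.0 i$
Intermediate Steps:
$\sqrt{-3008351 + \left(1173722 - 1643508\right)} = \sqrt{-3008351 - 469786} = \sqrt{-3478137} = i \sqrt{3478137}$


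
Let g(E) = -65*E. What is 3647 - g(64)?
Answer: 7807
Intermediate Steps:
3647 - g(64) = 3647 - (-65)*64 = 3647 - 1*(-4160) = 3647 + 4160 = 7807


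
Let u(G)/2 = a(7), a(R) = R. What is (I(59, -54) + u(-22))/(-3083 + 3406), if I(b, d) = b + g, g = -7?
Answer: 66/323 ≈ 0.20433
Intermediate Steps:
u(G) = 14 (u(G) = 2*7 = 14)
I(b, d) = -7 + b (I(b, d) = b - 7 = -7 + b)
(I(59, -54) + u(-22))/(-3083 + 3406) = ((-7 + 59) + 14)/(-3083 + 3406) = (52 + 14)/323 = 66*(1/323) = 66/323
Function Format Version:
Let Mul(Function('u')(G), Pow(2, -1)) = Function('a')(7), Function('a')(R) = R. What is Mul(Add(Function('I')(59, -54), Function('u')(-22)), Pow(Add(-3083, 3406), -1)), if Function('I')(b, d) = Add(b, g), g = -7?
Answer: Rational(66, 323) ≈ 0.20433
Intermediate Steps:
Function('u')(G) = 14 (Function('u')(G) = Mul(2, 7) = 14)
Function('I')(b, d) = Add(-7, b) (Function('I')(b, d) = Add(b, -7) = Add(-7, b))
Mul(Add(Function('I')(59, -54), Function('u')(-22)), Pow(Add(-3083, 3406), -1)) = Mul(Add(Add(-7, 59), 14), Pow(Add(-3083, 3406), -1)) = Mul(Add(52, 14), Pow(323, -1)) = Mul(66, Rational(1, 323)) = Rational(66, 323)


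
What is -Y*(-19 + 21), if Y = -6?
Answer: 12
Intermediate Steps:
-Y*(-19 + 21) = -(-6)*(-19 + 21) = -(-6)*2 = -1*(-12) = 12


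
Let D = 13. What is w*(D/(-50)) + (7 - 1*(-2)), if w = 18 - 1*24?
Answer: 264/25 ≈ 10.560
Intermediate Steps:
w = -6 (w = 18 - 24 = -6)
w*(D/(-50)) + (7 - 1*(-2)) = -78/(-50) + (7 - 1*(-2)) = -78*(-1)/50 + (7 + 2) = -6*(-13/50) + 9 = 39/25 + 9 = 264/25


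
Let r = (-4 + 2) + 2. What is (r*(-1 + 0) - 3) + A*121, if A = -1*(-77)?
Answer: 9314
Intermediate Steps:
r = 0 (r = -2 + 2 = 0)
A = 77
(r*(-1 + 0) - 3) + A*121 = (0*(-1 + 0) - 3) + 77*121 = (0*(-1) - 3) + 9317 = (0 - 3) + 9317 = -3 + 9317 = 9314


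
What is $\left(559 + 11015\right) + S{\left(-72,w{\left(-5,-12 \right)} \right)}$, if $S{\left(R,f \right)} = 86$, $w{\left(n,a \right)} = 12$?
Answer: $11660$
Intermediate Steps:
$\left(559 + 11015\right) + S{\left(-72,w{\left(-5,-12 \right)} \right)} = \left(559 + 11015\right) + 86 = 11574 + 86 = 11660$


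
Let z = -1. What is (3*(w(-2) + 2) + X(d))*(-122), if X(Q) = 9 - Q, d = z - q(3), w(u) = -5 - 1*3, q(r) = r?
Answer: 610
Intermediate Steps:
w(u) = -8 (w(u) = -5 - 3 = -8)
d = -4 (d = -1 - 1*3 = -1 - 3 = -4)
(3*(w(-2) + 2) + X(d))*(-122) = (3*(-8 + 2) + (9 - 1*(-4)))*(-122) = (3*(-6) + (9 + 4))*(-122) = (-18 + 13)*(-122) = -5*(-122) = 610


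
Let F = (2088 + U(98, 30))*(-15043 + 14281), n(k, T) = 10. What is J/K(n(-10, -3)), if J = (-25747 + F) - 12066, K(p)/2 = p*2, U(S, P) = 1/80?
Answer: -65155141/1600 ≈ -40722.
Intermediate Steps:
U(S, P) = 1/80
F = -63642621/40 (F = (2088 + 1/80)*(-15043 + 14281) = (167041/80)*(-762) = -63642621/40 ≈ -1.5911e+6)
K(p) = 4*p (K(p) = 2*(p*2) = 2*(2*p) = 4*p)
J = -65155141/40 (J = (-25747 - 63642621/40) - 12066 = -64672501/40 - 12066 = -65155141/40 ≈ -1.6289e+6)
J/K(n(-10, -3)) = -65155141/(40*(4*10)) = -65155141/40/40 = -65155141/40*1/40 = -65155141/1600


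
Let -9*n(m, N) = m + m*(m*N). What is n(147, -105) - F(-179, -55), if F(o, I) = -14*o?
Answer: 748748/3 ≈ 2.4958e+5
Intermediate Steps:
n(m, N) = -m/9 - N*m**2/9 (n(m, N) = -(m + m*(m*N))/9 = -(m + m*(N*m))/9 = -(m + N*m**2)/9 = -m/9 - N*m**2/9)
n(147, -105) - F(-179, -55) = -1/9*147*(1 - 105*147) - (-14)*(-179) = -1/9*147*(1 - 15435) - 1*2506 = -1/9*147*(-15434) - 2506 = 756266/3 - 2506 = 748748/3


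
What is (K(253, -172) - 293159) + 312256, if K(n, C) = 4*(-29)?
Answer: 18981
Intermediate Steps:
K(n, C) = -116
(K(253, -172) - 293159) + 312256 = (-116 - 293159) + 312256 = -293275 + 312256 = 18981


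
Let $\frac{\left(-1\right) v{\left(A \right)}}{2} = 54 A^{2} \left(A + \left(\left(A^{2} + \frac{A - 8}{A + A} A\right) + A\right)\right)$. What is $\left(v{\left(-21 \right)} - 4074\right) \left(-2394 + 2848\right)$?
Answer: $-8315936160$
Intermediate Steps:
$v{\left(A \right)} = - 108 A^{2} \left(-4 + A^{2} + \frac{5 A}{2}\right)$ ($v{\left(A \right)} = - 2 \cdot 54 A^{2} \left(A + \left(\left(A^{2} + \frac{A - 8}{A + A} A\right) + A\right)\right) = - 2 \cdot 54 A^{2} \left(A + \left(\left(A^{2} + \frac{-8 + A}{2 A} A\right) + A\right)\right) = - 2 \cdot 54 A^{2} \left(A + \left(\left(A^{2} + \left(-4 + \frac{A}{2}\right)\right) + A\right)\right) = - 2 \cdot 54 A^{2} \left(A + \left(\left(-4 + A^{2} + \frac{A}{2}\right) + A\right)\right) = - 2 \cdot 54 A^{2} \left(A + \left(-4 + A^{2} + \frac{3 A}{2}\right)\right) = - 2 \cdot 54 A^{2} \left(-4 + A^{2} + \frac{5 A}{2}\right) = - 108 A^{2} \left(-4 + A^{2} + \frac{5 A}{2}\right)$)
$\left(v{\left(-21 \right)} - 4074\right) \left(-2394 + 2848\right) = \left(\left(-21\right)^{2} \left(432 - -5670 - 108 \left(-21\right)^{2}\right) - 4074\right) \left(-2394 + 2848\right) = \left(441 \left(432 + 5670 - 47628\right) - 4074\right) 454 = \left(441 \left(-41526\right) - 4074\right) 454 = \left(-18312966 - 4074\right) 454 = \left(-18317040\right) 454 = -8315936160$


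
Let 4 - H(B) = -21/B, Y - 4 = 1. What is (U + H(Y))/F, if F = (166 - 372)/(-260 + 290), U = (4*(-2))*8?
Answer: 837/103 ≈ 8.1262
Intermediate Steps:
Y = 5 (Y = 4 + 1 = 5)
H(B) = 4 + 21/B (H(B) = 4 - (-21)/B = 4 + 21/B)
U = -64 (U = -8*8 = -64)
F = -103/15 (F = -206/30 = -206*1/30 = -103/15 ≈ -6.8667)
(U + H(Y))/F = (-64 + (4 + 21/5))/(-103/15) = (-64 + (4 + 21*(1/5)))*(-15/103) = (-64 + (4 + 21/5))*(-15/103) = (-64 + 41/5)*(-15/103) = -279/5*(-15/103) = 837/103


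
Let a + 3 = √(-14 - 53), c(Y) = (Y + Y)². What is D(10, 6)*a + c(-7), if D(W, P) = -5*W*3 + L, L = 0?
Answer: 646 - 150*I*√67 ≈ 646.0 - 1227.8*I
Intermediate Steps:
c(Y) = 4*Y² (c(Y) = (2*Y)² = 4*Y²)
D(W, P) = -15*W (D(W, P) = -5*W*3 + 0 = -15*W + 0 = -15*W)
a = -3 + I*√67 (a = -3 + √(-14 - 53) = -3 + √(-67) = -3 + I*√67 ≈ -3.0 + 8.1853*I)
D(10, 6)*a + c(-7) = (-15*10)*(-3 + I*√67) + 4*(-7)² = -150*(-3 + I*√67) + 4*49 = (450 - 150*I*√67) + 196 = 646 - 150*I*√67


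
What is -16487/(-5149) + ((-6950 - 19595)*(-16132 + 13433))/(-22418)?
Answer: -368530267729/115430282 ≈ -3192.7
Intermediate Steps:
-16487/(-5149) + ((-6950 - 19595)*(-16132 + 13433))/(-22418) = -16487*(-1/5149) - 26545*(-2699)*(-1/22418) = 16487/5149 + 71644955*(-1/22418) = 16487/5149 - 71644955/22418 = -368530267729/115430282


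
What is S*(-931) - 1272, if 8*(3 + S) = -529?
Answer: 504667/8 ≈ 63083.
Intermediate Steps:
S = -553/8 (S = -3 + (⅛)*(-529) = -3 - 529/8 = -553/8 ≈ -69.125)
S*(-931) - 1272 = -553/8*(-931) - 1272 = 514843/8 - 1272 = 504667/8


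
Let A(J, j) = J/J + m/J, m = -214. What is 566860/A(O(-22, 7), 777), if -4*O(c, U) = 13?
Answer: 7369180/869 ≈ 8480.1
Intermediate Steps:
O(c, U) = -13/4 (O(c, U) = -1/4*13 = -13/4)
A(J, j) = 1 - 214/J (A(J, j) = J/J - 214/J = 1 - 214/J)
566860/A(O(-22, 7), 777) = 566860/(((-214 - 13/4)/(-13/4))) = 566860/((-4/13*(-869/4))) = 566860/(869/13) = 566860*(13/869) = 7369180/869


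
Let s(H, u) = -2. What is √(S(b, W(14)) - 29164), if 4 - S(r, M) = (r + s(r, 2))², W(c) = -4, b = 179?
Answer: 3*I*√6721 ≈ 245.95*I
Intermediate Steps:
S(r, M) = 4 - (-2 + r)² (S(r, M) = 4 - (r - 2)² = 4 - (-2 + r)²)
√(S(b, W(14)) - 29164) = √(179*(4 - 1*179) - 29164) = √(179*(4 - 179) - 29164) = √(179*(-175) - 29164) = √(-31325 - 29164) = √(-60489) = 3*I*√6721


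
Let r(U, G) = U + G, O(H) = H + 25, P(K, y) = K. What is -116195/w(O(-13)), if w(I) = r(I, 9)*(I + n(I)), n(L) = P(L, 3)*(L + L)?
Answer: -23239/1260 ≈ -18.444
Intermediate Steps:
O(H) = 25 + H
n(L) = 2*L² (n(L) = L*(L + L) = L*(2*L) = 2*L²)
r(U, G) = G + U
w(I) = (9 + I)*(I + 2*I²)
-116195/w(O(-13)) = -116195*1/((1 + 2*(25 - 13))*(9 + (25 - 13))*(25 - 13)) = -116195*1/(12*(1 + 2*12)*(9 + 12)) = -116195*1/(252*(1 + 24)) = -116195/(12*25*21) = -116195/6300 = -116195*1/6300 = -23239/1260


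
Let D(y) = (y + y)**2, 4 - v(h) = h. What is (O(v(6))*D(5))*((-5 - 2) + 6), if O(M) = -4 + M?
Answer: 600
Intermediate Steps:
v(h) = 4 - h
D(y) = 4*y**2 (D(y) = (2*y)**2 = 4*y**2)
(O(v(6))*D(5))*((-5 - 2) + 6) = ((-4 + (4 - 1*6))*(4*5**2))*((-5 - 2) + 6) = ((-4 + (4 - 6))*(4*25))*(-7 + 6) = ((-4 - 2)*100)*(-1) = -6*100*(-1) = -600*(-1) = 600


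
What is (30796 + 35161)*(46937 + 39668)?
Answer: 5712205985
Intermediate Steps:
(30796 + 35161)*(46937 + 39668) = 65957*86605 = 5712205985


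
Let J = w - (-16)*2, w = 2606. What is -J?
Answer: -2638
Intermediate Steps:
J = 2638 (J = 2606 - (-16)*2 = 2606 - 1*(-32) = 2606 + 32 = 2638)
-J = -1*2638 = -2638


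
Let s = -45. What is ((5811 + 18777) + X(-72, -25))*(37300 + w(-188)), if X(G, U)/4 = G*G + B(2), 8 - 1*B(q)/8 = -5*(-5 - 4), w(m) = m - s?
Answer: 1640109980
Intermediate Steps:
w(m) = 45 + m (w(m) = m - 1*(-45) = m + 45 = 45 + m)
B(q) = -296 (B(q) = 64 - (-40)*(-5 - 4) = 64 - (-40)*(-9) = 64 - 8*45 = 64 - 360 = -296)
X(G, U) = -1184 + 4*G**2 (X(G, U) = 4*(G*G - 296) = 4*(G**2 - 296) = 4*(-296 + G**2) = -1184 + 4*G**2)
((5811 + 18777) + X(-72, -25))*(37300 + w(-188)) = ((5811 + 18777) + (-1184 + 4*(-72)**2))*(37300 + (45 - 188)) = (24588 + (-1184 + 4*5184))*(37300 - 143) = (24588 + (-1184 + 20736))*37157 = (24588 + 19552)*37157 = 44140*37157 = 1640109980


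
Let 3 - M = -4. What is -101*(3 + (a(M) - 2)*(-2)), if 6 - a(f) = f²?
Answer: -9393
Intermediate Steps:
M = 7 (M = 3 - 1*(-4) = 3 + 4 = 7)
a(f) = 6 - f²
-101*(3 + (a(M) - 2)*(-2)) = -101*(3 + ((6 - 1*7²) - 2)*(-2)) = -101*(3 + ((6 - 1*49) - 2)*(-2)) = -101*(3 + ((6 - 49) - 2)*(-2)) = -101*(3 + (-43 - 2)*(-2)) = -101*(3 - 45*(-2)) = -101*(3 + 90) = -101*93 = -9393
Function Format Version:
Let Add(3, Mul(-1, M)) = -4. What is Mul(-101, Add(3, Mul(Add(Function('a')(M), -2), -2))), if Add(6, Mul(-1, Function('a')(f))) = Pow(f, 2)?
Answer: -9393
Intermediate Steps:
M = 7 (M = Add(3, Mul(-1, -4)) = Add(3, 4) = 7)
Function('a')(f) = Add(6, Mul(-1, Pow(f, 2)))
Mul(-101, Add(3, Mul(Add(Function('a')(M), -2), -2))) = Mul(-101, Add(3, Mul(Add(Add(6, Mul(-1, Pow(7, 2))), -2), -2))) = Mul(-101, Add(3, Mul(Add(Add(6, Mul(-1, 49)), -2), -2))) = Mul(-101, Add(3, Mul(Add(Add(6, -49), -2), -2))) = Mul(-101, Add(3, Mul(Add(-43, -2), -2))) = Mul(-101, Add(3, Mul(-45, -2))) = Mul(-101, Add(3, 90)) = Mul(-101, 93) = -9393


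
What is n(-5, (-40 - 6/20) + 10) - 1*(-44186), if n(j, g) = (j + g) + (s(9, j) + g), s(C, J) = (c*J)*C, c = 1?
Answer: 220377/5 ≈ 44075.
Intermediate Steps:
s(C, J) = C*J (s(C, J) = (1*J)*C = J*C = C*J)
n(j, g) = 2*g + 10*j (n(j, g) = (j + g) + (9*j + g) = (g + j) + (g + 9*j) = 2*g + 10*j)
n(-5, (-40 - 6/20) + 10) - 1*(-44186) = (2*((-40 - 6/20) + 10) + 10*(-5)) - 1*(-44186) = (2*((-40 - 6*1/20) + 10) - 50) + 44186 = (2*((-40 - 3/10) + 10) - 50) + 44186 = (2*(-403/10 + 10) - 50) + 44186 = (2*(-303/10) - 50) + 44186 = (-303/5 - 50) + 44186 = -553/5 + 44186 = 220377/5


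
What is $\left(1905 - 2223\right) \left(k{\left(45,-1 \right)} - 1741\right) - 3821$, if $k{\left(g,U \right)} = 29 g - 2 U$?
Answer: $134191$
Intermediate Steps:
$k{\left(g,U \right)} = - 2 U + 29 g$
$\left(1905 - 2223\right) \left(k{\left(45,-1 \right)} - 1741\right) - 3821 = \left(1905 - 2223\right) \left(\left(\left(-2\right) \left(-1\right) + 29 \cdot 45\right) - 1741\right) - 3821 = - 318 \left(\left(2 + 1305\right) - 1741\right) - 3821 = - 318 \left(1307 - 1741\right) - 3821 = \left(-318\right) \left(-434\right) - 3821 = 138012 - 3821 = 134191$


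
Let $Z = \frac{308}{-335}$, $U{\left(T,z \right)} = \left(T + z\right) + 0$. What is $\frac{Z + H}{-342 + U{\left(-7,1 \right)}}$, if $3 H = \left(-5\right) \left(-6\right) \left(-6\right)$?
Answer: $\frac{5102}{29145} \approx 0.17506$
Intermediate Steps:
$U{\left(T,z \right)} = T + z$
$H = -60$ ($H = \frac{\left(-5\right) \left(-6\right) \left(-6\right)}{3} = \frac{30 \left(-6\right)}{3} = \frac{1}{3} \left(-180\right) = -60$)
$Z = - \frac{308}{335}$ ($Z = 308 \left(- \frac{1}{335}\right) = - \frac{308}{335} \approx -0.9194$)
$\frac{Z + H}{-342 + U{\left(-7,1 \right)}} = \frac{- \frac{308}{335} - 60}{-342 + \left(-7 + 1\right)} = - \frac{20408}{335 \left(-342 - 6\right)} = - \frac{20408}{335 \left(-348\right)} = \left(- \frac{20408}{335}\right) \left(- \frac{1}{348}\right) = \frac{5102}{29145}$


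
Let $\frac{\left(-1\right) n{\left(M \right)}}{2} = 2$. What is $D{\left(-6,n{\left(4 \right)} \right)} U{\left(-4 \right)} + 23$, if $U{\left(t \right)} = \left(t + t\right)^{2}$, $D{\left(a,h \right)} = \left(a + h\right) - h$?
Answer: $-361$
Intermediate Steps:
$n{\left(M \right)} = -4$ ($n{\left(M \right)} = \left(-2\right) 2 = -4$)
$D{\left(a,h \right)} = a$
$U{\left(t \right)} = 4 t^{2}$ ($U{\left(t \right)} = \left(2 t\right)^{2} = 4 t^{2}$)
$D{\left(-6,n{\left(4 \right)} \right)} U{\left(-4 \right)} + 23 = - 6 \cdot 4 \left(-4\right)^{2} + 23 = - 6 \cdot 4 \cdot 16 + 23 = \left(-6\right) 64 + 23 = -384 + 23 = -361$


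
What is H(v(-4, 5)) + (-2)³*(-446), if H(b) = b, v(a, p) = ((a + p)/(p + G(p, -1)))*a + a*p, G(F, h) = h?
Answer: 3547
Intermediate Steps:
v(a, p) = a*p + a*(a + p)/(-1 + p) (v(a, p) = ((a + p)/(p - 1))*a + a*p = ((a + p)/(-1 + p))*a + a*p = a*(a + p)/(-1 + p) + a*p = a*p + a*(a + p)/(-1 + p))
H(v(-4, 5)) + (-2)³*(-446) = -4*(-4 + 5²)/(-1 + 5) + (-2)³*(-446) = -4*(-4 + 25)/4 - 8*(-446) = -4*¼*21 + 3568 = -21 + 3568 = 3547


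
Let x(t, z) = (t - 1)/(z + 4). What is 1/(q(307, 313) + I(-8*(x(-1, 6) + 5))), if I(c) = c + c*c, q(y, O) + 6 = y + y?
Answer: 25/51104 ≈ 0.00048920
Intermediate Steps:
q(y, O) = -6 + 2*y (q(y, O) = -6 + (y + y) = -6 + 2*y)
x(t, z) = (-1 + t)/(4 + z)
I(c) = c + c²
1/(q(307, 313) + I(-8*(x(-1, 6) + 5))) = 1/((-6 + 2*307) + (-8*((-1 - 1)/(4 + 6) + 5))*(1 - 8*((-1 - 1)/(4 + 6) + 5))) = 1/((-6 + 614) + (-8*(-2/10 + 5))*(1 - 8*(-2/10 + 5))) = 1/(608 + (-8*((⅒)*(-2) + 5))*(1 - 8*((⅒)*(-2) + 5))) = 1/(608 + (-8*(-⅕ + 5))*(1 - 8*(-⅕ + 5))) = 1/(608 + (-8*24/5)*(1 - 8*24/5)) = 1/(608 - 192*(1 - 192/5)/5) = 1/(608 - 192/5*(-187/5)) = 1/(608 + 35904/25) = 1/(51104/25) = 25/51104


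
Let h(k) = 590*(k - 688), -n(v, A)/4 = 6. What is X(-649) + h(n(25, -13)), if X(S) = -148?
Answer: -420228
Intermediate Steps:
n(v, A) = -24 (n(v, A) = -4*6 = -24)
h(k) = -405920 + 590*k (h(k) = 590*(-688 + k) = -405920 + 590*k)
X(-649) + h(n(25, -13)) = -148 + (-405920 + 590*(-24)) = -148 + (-405920 - 14160) = -148 - 420080 = -420228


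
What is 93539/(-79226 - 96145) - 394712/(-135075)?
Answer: 18862085909/7896079275 ≈ 2.3888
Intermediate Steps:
93539/(-79226 - 96145) - 394712/(-135075) = 93539/(-175371) - 394712*(-1/135075) = 93539*(-1/175371) + 394712/135075 = -93539/175371 + 394712/135075 = 18862085909/7896079275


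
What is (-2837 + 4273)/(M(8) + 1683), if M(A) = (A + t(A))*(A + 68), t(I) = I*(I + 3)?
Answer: 1436/8979 ≈ 0.15993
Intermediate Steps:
t(I) = I*(3 + I)
M(A) = (68 + A)*(A + A*(3 + A)) (M(A) = (A + A*(3 + A))*(A + 68) = (A + A*(3 + A))*(68 + A) = (68 + A)*(A + A*(3 + A)))
(-2837 + 4273)/(M(8) + 1683) = (-2837 + 4273)/(8*(272 + 8² + 72*8) + 1683) = 1436/(8*(272 + 64 + 576) + 1683) = 1436/(8*912 + 1683) = 1436/(7296 + 1683) = 1436/8979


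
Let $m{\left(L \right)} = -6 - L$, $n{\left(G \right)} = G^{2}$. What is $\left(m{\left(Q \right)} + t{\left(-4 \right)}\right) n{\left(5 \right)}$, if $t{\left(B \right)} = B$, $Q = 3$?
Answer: $-325$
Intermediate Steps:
$\left(m{\left(Q \right)} + t{\left(-4 \right)}\right) n{\left(5 \right)} = \left(\left(-6 - 3\right) - 4\right) 5^{2} = \left(\left(-6 - 3\right) - 4\right) 25 = \left(-9 - 4\right) 25 = \left(-13\right) 25 = -325$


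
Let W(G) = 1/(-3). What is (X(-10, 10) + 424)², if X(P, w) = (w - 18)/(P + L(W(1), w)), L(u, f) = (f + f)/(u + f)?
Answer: 2388863376/13225 ≈ 1.8063e+5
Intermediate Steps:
W(G) = -⅓
L(u, f) = 2*f/(f + u) (L(u, f) = (2*f)/(f + u) = 2*f/(f + u))
X(P, w) = (-18 + w)/(P + 2*w/(-⅓ + w)) (X(P, w) = (w - 18)/(P + 2*w/(w - ⅓)) = (-18 + w)/(P + 2*w/(-⅓ + w)))
(X(-10, 10) + 424)² = ((-1 + 3*10)*(-18 + 10)/(6*10 - 10*(-1 + 3*10)) + 424)² = ((-1 + 30)*(-8)/(60 - 10*(-1 + 30)) + 424)² = (29*(-8)/(60 - 10*29) + 424)² = (29*(-8)/(60 - 290) + 424)² = (29*(-8)/(-230) + 424)² = (-1/230*29*(-8) + 424)² = (116/115 + 424)² = (48876/115)² = 2388863376/13225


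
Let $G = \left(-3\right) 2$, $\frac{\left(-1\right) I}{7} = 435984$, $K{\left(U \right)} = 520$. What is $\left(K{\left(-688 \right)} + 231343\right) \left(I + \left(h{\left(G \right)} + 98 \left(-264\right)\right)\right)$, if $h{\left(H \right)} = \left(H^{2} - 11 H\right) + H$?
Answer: $-713596408032$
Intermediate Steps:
$I = -3051888$ ($I = \left(-7\right) 435984 = -3051888$)
$G = -6$
$h{\left(H \right)} = H^{2} - 10 H$
$\left(K{\left(-688 \right)} + 231343\right) \left(I + \left(h{\left(G \right)} + 98 \left(-264\right)\right)\right) = \left(520 + 231343\right) \left(-3051888 - \left(25872 + 6 \left(-10 - 6\right)\right)\right) = 231863 \left(-3051888 - 25776\right) = 231863 \left(-3077664\right) = -713596408032$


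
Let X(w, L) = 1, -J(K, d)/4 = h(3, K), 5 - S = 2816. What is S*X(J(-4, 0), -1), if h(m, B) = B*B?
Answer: -2811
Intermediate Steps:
S = -2811 (S = 5 - 1*2816 = 5 - 2816 = -2811)
h(m, B) = B²
J(K, d) = -4*K²
S*X(J(-4, 0), -1) = -2811*1 = -2811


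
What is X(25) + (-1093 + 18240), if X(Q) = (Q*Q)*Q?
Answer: 32772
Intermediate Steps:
X(Q) = Q³ (X(Q) = Q²*Q = Q³)
X(25) + (-1093 + 18240) = 25³ + (-1093 + 18240) = 15625 + 17147 = 32772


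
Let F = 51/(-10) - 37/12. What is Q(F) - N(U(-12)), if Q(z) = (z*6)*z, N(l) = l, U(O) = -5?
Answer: 244081/600 ≈ 406.80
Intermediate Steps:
F = -491/60 (F = 51*(-⅒) - 37*1/12 = -51/10 - 37/12 = -491/60 ≈ -8.1833)
Q(z) = 6*z² (Q(z) = (6*z)*z = 6*z²)
Q(F) - N(U(-12)) = 6*(-491/60)² - 1*(-5) = 6*(241081/3600) + 5 = 241081/600 + 5 = 244081/600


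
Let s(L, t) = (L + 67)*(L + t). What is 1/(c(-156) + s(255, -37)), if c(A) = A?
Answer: 1/70040 ≈ 1.4278e-5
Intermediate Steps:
s(L, t) = (67 + L)*(L + t)
1/(c(-156) + s(255, -37)) = 1/(-156 + (255**2 + 67*255 + 67*(-37) + 255*(-37))) = 1/(-156 + (65025 + 17085 - 2479 - 9435)) = 1/(-156 + 70196) = 1/70040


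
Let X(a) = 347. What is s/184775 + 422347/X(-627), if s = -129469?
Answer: 77994241182/64116925 ≈ 1216.4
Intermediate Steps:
s/184775 + 422347/X(-627) = -129469/184775 + 422347/347 = 77994241182/64116925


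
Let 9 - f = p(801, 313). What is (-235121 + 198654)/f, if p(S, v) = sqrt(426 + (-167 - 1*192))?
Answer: -328203/14 - 36467*sqrt(67)/14 ≈ -44764.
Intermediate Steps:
p(S, v) = sqrt(67) (p(S, v) = sqrt(426 + (-167 - 192)) = sqrt(426 - 359) = sqrt(67))
f = 9 - sqrt(67) ≈ 0.81465
(-235121 + 198654)/f = (-235121 + 198654)/(9 - sqrt(67)) = -36467/(9 - sqrt(67))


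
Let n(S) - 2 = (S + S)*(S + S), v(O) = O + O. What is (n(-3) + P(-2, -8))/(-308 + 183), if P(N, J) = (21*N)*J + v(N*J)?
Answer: -406/125 ≈ -3.2480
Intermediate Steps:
v(O) = 2*O
P(N, J) = 23*J*N (P(N, J) = (21*N)*J + 2*(N*J) = 21*J*N + 2*(J*N) = 21*J*N + 2*J*N = 23*J*N)
n(S) = 2 + 4*S**2 (n(S) = 2 + (S + S)*(S + S) = 2 + (2*S)*(2*S) = 2 + 4*S**2)
(n(-3) + P(-2, -8))/(-308 + 183) = ((2 + 4*(-3)**2) + 23*(-8)*(-2))/(-308 + 183) = ((2 + 4*9) + 368)/(-125) = ((2 + 36) + 368)*(-1/125) = (38 + 368)*(-1/125) = 406*(-1/125) = -406/125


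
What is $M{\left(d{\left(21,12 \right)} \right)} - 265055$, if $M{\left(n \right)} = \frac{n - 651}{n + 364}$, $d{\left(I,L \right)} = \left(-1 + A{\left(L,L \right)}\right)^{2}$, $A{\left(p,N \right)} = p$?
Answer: $- \frac{25710441}{97} \approx -2.6506 \cdot 10^{5}$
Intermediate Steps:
$d{\left(I,L \right)} = \left(-1 + L\right)^{2}$
$M{\left(n \right)} = \frac{-651 + n}{364 + n}$
$M{\left(d{\left(21,12 \right)} \right)} - 265055 = \frac{-651 + \left(-1 + 12\right)^{2}}{364 + \left(-1 + 12\right)^{2}} - 265055 = \frac{-651 + 11^{2}}{364 + 11^{2}} - 265055 = \frac{-651 + 121}{364 + 121} - 265055 = \frac{1}{485} \left(-530\right) - 265055 = - \frac{106}{97} - 265055 = - \frac{25710441}{97}$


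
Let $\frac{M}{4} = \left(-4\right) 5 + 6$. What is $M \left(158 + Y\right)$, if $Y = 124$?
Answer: $-15792$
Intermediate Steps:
$M = -56$ ($M = 4 \left(\left(-4\right) 5 + 6\right) = 4 \left(-20 + 6\right) = 4 \left(-14\right) = -56$)
$M \left(158 + Y\right) = - 56 \left(158 + 124\right) = \left(-56\right) 282 = -15792$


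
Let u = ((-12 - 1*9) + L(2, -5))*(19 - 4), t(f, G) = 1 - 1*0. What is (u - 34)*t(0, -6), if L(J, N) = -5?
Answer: -424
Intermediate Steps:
t(f, G) = 1 (t(f, G) = 1 + 0 = 1)
u = -390 (u = ((-12 - 1*9) - 5)*(19 - 4) = ((-12 - 9) - 5)*15 = (-21 - 5)*15 = -26*15 = -390)
(u - 34)*t(0, -6) = (-390 - 34)*1 = -424*1 = -424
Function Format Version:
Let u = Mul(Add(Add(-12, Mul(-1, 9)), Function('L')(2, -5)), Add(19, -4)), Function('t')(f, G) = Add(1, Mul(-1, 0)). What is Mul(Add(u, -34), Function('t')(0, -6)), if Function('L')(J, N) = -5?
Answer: -424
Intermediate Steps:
Function('t')(f, G) = 1 (Function('t')(f, G) = Add(1, 0) = 1)
u = -390 (u = Mul(Add(Add(-12, Mul(-1, 9)), -5), Add(19, -4)) = Mul(Add(Add(-12, -9), -5), 15) = Mul(Add(-21, -5), 15) = Mul(-26, 15) = -390)
Mul(Add(u, -34), Function('t')(0, -6)) = Mul(Add(-390, -34), 1) = Mul(-424, 1) = -424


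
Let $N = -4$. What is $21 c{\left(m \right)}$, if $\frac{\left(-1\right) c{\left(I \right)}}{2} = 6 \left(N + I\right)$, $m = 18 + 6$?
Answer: $-5040$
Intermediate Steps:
$m = 24$
$c{\left(I \right)} = 48 - 12 I$ ($c{\left(I \right)} = - 2 \cdot 6 \left(-4 + I\right) = - 2 \left(-24 + 6 I\right) = 48 - 12 I$)
$21 c{\left(m \right)} = 21 \left(48 - 288\right) = 21 \left(-240\right) = -5040$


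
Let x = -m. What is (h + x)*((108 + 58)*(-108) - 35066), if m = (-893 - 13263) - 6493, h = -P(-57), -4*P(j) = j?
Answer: -2187035883/2 ≈ -1.0935e+9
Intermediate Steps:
P(j) = -j/4
h = -57/4 (h = -(-1)*(-57)/4 = -1*57/4 = -57/4 ≈ -14.250)
m = -20649 (m = -14156 - 6493 = -20649)
x = 20649 (x = -1*(-20649) = 20649)
(h + x)*((108 + 58)*(-108) - 35066) = (-57/4 + 20649)*((108 + 58)*(-108) - 35066) = 82539*(166*(-108) - 35066)/4 = 82539*(-17928 - 35066)/4 = (82539/4)*(-52994) = -2187035883/2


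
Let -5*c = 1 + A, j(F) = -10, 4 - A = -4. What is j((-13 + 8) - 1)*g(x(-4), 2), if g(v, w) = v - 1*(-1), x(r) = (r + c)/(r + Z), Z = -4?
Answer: -69/4 ≈ -17.250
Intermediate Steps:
A = 8 (A = 4 - 1*(-4) = 4 + 4 = 8)
c = -9/5 (c = -(1 + 8)/5 = -1/5*9 = -9/5 ≈ -1.8000)
x(r) = (-9/5 + r)/(-4 + r) (x(r) = (r - 9/5)/(r - 4) = (-9/5 + r)/(-4 + r))
g(v, w) = 1 + v (g(v, w) = v + 1 = 1 + v)
j((-13 + 8) - 1)*g(x(-4), 2) = -10*(1 + (-9/5 - 4)/(-4 - 4)) = -10*(1 - 29/5/(-8)) = -10*(1 - 1/8*(-29/5)) = -10*(1 + 29/40) = -10*69/40 = -69/4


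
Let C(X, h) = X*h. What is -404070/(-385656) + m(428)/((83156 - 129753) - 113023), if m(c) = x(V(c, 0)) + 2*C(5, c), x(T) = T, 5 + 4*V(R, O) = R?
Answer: 10467710433/10259735120 ≈ 1.0203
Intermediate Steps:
V(R, O) = -5/4 + R/4
m(c) = -5/4 + 41*c/4 (m(c) = (-5/4 + c/4) + 2*(5*c) = (-5/4 + c/4) + 10*c = -5/4 + 41*c/4)
-404070/(-385656) + m(428)/((83156 - 129753) - 113023) = -404070/(-385656) + (-5/4 + (41/4)*428)/((83156 - 129753) - 113023) = -404070*(-1/385656) + (-5/4 + 4387)/(-46597 - 113023) = 67345/64276 + (17543/4)/(-159620) = 67345/64276 + (17543/4)*(-1/159620) = 67345/64276 - 17543/638480 = 10467710433/10259735120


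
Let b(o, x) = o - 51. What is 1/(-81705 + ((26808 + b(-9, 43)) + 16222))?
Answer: -1/38735 ≈ -2.5816e-5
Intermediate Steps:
b(o, x) = -51 + o
1/(-81705 + ((26808 + b(-9, 43)) + 16222)) = 1/(-81705 + ((26808 + (-51 - 9)) + 16222)) = 1/(-81705 + ((26808 - 60) + 16222)) = 1/(-81705 + (26748 + 16222)) = 1/(-81705 + 42970) = 1/(-38735) = -1/38735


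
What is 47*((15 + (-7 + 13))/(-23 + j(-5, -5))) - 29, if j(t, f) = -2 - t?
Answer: -1567/20 ≈ -78.350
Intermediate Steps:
47*((15 + (-7 + 13))/(-23 + j(-5, -5))) - 29 = 47*((15 + (-7 + 13))/(-23 + (-2 - 1*(-5)))) - 29 = 47*((15 + 6)/(-23 + (-2 + 5))) - 29 = 47*(21/(-23 + 3)) - 29 = 47*(21/(-20)) - 29 = 47*(21*(-1/20)) - 29 = 47*(-21/20) - 29 = -987/20 - 29 = -1567/20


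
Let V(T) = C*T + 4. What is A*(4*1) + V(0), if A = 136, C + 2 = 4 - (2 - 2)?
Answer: 548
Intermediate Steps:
C = 2 (C = -2 + (4 - (2 - 2)) = -2 + (4 - 1*0) = -2 + (4 + 0) = -2 + 4 = 2)
V(T) = 4 + 2*T (V(T) = 2*T + 4 = 4 + 2*T)
A*(4*1) + V(0) = 136*(4*1) + (4 + 2*0) = 136*4 + (4 + 0) = 544 + 4 = 548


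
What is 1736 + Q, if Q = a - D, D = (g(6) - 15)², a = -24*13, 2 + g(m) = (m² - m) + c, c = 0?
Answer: 1255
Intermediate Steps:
g(m) = -2 + m² - m (g(m) = -2 + ((m² - m) + 0) = -2 + (m² - m) = -2 + m² - m)
a = -312
D = 169 (D = ((-2 + 6² - 1*6) - 15)² = ((-2 + 36 - 6) - 15)² = (28 - 15)² = 13² = 169)
Q = -481 (Q = -312 - 1*169 = -312 - 169 = -481)
1736 + Q = 1736 - 481 = 1255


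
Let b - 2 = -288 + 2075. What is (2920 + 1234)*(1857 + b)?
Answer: 15145484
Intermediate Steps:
b = 1789 (b = 2 + (-288 + 2075) = 2 + 1787 = 1789)
(2920 + 1234)*(1857 + b) = (2920 + 1234)*(1857 + 1789) = 4154*3646 = 15145484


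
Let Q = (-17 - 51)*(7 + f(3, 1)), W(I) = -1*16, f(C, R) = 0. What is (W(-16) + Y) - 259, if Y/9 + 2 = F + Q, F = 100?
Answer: -3677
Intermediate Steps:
W(I) = -16
Q = -476 (Q = (-17 - 51)*(7 + 0) = -68*7 = -476)
Y = -3402 (Y = -18 + 9*(100 - 476) = -18 + 9*(-376) = -18 - 3384 = -3402)
(W(-16) + Y) - 259 = (-16 - 3402) - 259 = -3418 - 259 = -3677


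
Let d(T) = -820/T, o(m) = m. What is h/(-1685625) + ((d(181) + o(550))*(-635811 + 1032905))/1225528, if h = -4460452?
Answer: 16768625218128559/93476573733750 ≈ 179.39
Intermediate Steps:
h/(-1685625) + ((d(181) + o(550))*(-635811 + 1032905))/1225528 = -4460452/(-1685625) + ((-820/181 + 550)*(-635811 + 1032905))/1225528 = -4460452*(-1/1685625) + ((-820*1/181 + 550)*397094)*(1/1225528) = 4460452/1685625 + ((-820/181 + 550)*397094)*(1/1225528) = 4460452/1685625 + ((98730/181)*397094)*(1/1225528) = 4460452/1685625 + (39205090620/181)*(1/1225528) = 4460452/1685625 + 9801272655/55455142 = 16768625218128559/93476573733750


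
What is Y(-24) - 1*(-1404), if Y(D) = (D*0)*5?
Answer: 1404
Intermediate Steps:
Y(D) = 0 (Y(D) = 0*5 = 0)
Y(-24) - 1*(-1404) = 0 - 1*(-1404) = 0 + 1404 = 1404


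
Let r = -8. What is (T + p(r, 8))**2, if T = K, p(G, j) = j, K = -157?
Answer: 22201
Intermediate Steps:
T = -157
(T + p(r, 8))**2 = (-157 + 8)**2 = (-149)**2 = 22201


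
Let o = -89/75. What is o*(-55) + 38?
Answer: 1549/15 ≈ 103.27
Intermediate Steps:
o = -89/75 (o = -89*1/75 = -89/75 ≈ -1.1867)
o*(-55) + 38 = -89/75*(-55) + 38 = 979/15 + 38 = 1549/15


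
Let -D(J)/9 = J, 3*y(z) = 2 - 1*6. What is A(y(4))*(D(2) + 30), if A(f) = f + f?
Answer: -32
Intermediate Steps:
y(z) = -4/3 (y(z) = (2 - 1*6)/3 = (2 - 6)/3 = (1/3)*(-4) = -4/3)
D(J) = -9*J
A(f) = 2*f
A(y(4))*(D(2) + 30) = (2*(-4/3))*(-9*2 + 30) = -8*(-18 + 30)/3 = -8/3*12 = -32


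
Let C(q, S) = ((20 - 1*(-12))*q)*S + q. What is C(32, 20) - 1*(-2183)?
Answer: 22695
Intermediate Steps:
C(q, S) = q + 32*S*q (C(q, S) = ((20 + 12)*q)*S + q = (32*q)*S + q = 32*S*q + q = q + 32*S*q)
C(32, 20) - 1*(-2183) = 32*(1 + 32*20) - 1*(-2183) = 32*(1 + 640) + 2183 = 32*641 + 2183 = 20512 + 2183 = 22695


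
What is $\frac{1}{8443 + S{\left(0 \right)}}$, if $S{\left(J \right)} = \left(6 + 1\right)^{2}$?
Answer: $\frac{1}{8492} \approx 0.00011776$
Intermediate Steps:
$S{\left(J \right)} = 49$ ($S{\left(J \right)} = 7^{2} = 49$)
$\frac{1}{8443 + S{\left(0 \right)}} = \frac{1}{8443 + 49} = \frac{1}{8492}$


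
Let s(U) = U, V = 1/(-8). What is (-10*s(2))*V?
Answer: 5/2 ≈ 2.5000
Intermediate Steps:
V = -⅛ ≈ -0.12500
(-10*s(2))*V = -10*2*(-⅛) = -20*(-⅛) = 5/2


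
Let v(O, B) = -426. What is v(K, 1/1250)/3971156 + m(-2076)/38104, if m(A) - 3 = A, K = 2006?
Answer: -2062109673/37829232056 ≈ -0.054511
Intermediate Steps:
m(A) = 3 + A
v(K, 1/1250)/3971156 + m(-2076)/38104 = -426/3971156 + (3 - 2076)/38104 = -426*1/3971156 - 2073*1/38104 = -213/1985578 - 2073/38104 = -2062109673/37829232056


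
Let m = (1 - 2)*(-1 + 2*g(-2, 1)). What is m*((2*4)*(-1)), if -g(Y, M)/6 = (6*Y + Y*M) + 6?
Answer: 760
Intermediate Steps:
g(Y, M) = -36 - 36*Y - 6*M*Y (g(Y, M) = -6*((6*Y + Y*M) + 6) = -6*((6*Y + M*Y) + 6) = -6*(6 + 6*Y + M*Y) = -36 - 36*Y - 6*M*Y)
m = -95 (m = (1 - 2)*(-1 + 2*(-36 - 36*(-2) - 6*1*(-2))) = -(-1 + 2*(-36 + 72 + 12)) = -(-1 + 2*48) = -(-1 + 96) = -1*95 = -95)
m*((2*4)*(-1)) = -95*2*4*(-1) = -760*(-1) = -95*(-8) = 760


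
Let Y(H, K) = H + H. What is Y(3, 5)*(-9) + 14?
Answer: -40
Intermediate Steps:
Y(H, K) = 2*H
Y(3, 5)*(-9) + 14 = (2*3)*(-9) + 14 = 6*(-9) + 14 = -54 + 14 = -40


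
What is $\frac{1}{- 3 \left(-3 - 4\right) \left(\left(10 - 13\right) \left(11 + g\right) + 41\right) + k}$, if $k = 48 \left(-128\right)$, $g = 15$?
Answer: $- \frac{1}{6921} \approx -0.00014449$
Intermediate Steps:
$k = -6144$
$\frac{1}{- 3 \left(-3 - 4\right) \left(\left(10 - 13\right) \left(11 + g\right) + 41\right) + k} = \frac{1}{- 3 \left(-3 - 4\right) \left(\left(10 - 13\right) \left(11 + 15\right) + 41\right) - 6144} = \frac{1}{\left(-3\right) \left(-7\right) \left(\left(-3\right) 26 + 41\right) - 6144} = \frac{1}{21 \left(-78 + 41\right) - 6144} = \frac{1}{21 \left(-37\right) - 6144} = \frac{1}{-777 - 6144} = \frac{1}{-6921} = - \frac{1}{6921}$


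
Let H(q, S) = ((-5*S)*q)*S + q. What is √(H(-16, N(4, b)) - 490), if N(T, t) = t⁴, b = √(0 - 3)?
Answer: √5974 ≈ 77.292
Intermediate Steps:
b = I*√3 (b = √(-3) = I*√3 ≈ 1.732*I)
H(q, S) = q - 5*q*S² (H(q, S) = (-5*S*q)*S + q = -5*q*S² + q = q - 5*q*S²)
√(H(-16, N(4, b)) - 490) = √(-16*(1 - 5*((I*√3)⁴)²) - 490) = √(-16*(1 - 5*9²) - 490) = √(-16*(1 - 5*81) - 490) = √(-16*(1 - 405) - 490) = √(-16*(-404) - 490) = √(6464 - 490) = √5974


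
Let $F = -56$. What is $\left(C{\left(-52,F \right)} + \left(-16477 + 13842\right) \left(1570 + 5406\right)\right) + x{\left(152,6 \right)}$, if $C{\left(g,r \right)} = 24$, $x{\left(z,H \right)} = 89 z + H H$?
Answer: $-18368172$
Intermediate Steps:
$x{\left(z,H \right)} = H^{2} + 89 z$ ($x{\left(z,H \right)} = 89 z + H^{2} = H^{2} + 89 z$)
$\left(C{\left(-52,F \right)} + \left(-16477 + 13842\right) \left(1570 + 5406\right)\right) + x{\left(152,6 \right)} = \left(24 + \left(-16477 + 13842\right) \left(1570 + 5406\right)\right) + \left(6^{2} + 89 \cdot 152\right) = \left(24 - 18381760\right) + \left(36 + 13528\right) = \left(24 - 18381760\right) + 13564 = -18381736 + 13564 = -18368172$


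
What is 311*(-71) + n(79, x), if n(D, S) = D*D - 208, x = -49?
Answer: -16048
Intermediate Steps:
n(D, S) = -208 + D² (n(D, S) = D² - 208 = -208 + D²)
311*(-71) + n(79, x) = 311*(-71) + (-208 + 79²) = -22081 + (-208 + 6241) = -22081 + 6033 = -16048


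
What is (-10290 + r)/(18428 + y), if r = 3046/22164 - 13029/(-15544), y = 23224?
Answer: -886186507715/3587457770208 ≈ -0.24702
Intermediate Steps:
r = 84030445/86129304 (r = 3046*(1/22164) - 13029*(-1/15544) = 1523/11082 + 13029/15544 = 84030445/86129304 ≈ 0.97563)
(-10290 + r)/(18428 + y) = (-10290 + 84030445/86129304)/(18428 + 23224) = -886186507715/86129304/41652 = -886186507715/86129304*1/41652 = -886186507715/3587457770208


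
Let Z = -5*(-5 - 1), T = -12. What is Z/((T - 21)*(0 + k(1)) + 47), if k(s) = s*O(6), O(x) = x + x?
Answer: -30/349 ≈ -0.085960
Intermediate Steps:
O(x) = 2*x
k(s) = 12*s (k(s) = s*(2*6) = s*12 = 12*s)
Z = 30 (Z = -5*(-6) = 30)
Z/((T - 21)*(0 + k(1)) + 47) = 30/((-12 - 21)*(0 + 12*1) + 47) = 30/(-33*(0 + 12) + 47) = 30/(-33*12 + 47) = 30/(-396 + 47) = 30/(-349) = -1/349*30 = -30/349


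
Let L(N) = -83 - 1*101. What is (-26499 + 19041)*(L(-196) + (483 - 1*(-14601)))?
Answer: -111124200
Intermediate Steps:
L(N) = -184 (L(N) = -83 - 101 = -184)
(-26499 + 19041)*(L(-196) + (483 - 1*(-14601))) = (-26499 + 19041)*(-184 + (483 - 1*(-14601))) = -7458*(-184 + (483 + 14601)) = -7458*(-184 + 15084) = -7458*14900 = -111124200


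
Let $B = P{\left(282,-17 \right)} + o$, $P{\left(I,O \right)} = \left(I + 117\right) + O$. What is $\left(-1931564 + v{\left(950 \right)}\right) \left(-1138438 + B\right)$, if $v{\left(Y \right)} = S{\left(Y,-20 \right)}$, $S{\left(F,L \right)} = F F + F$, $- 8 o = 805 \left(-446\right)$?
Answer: $\frac{2247821670413}{2} \approx 1.1239 \cdot 10^{12}$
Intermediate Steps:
$P{\left(I,O \right)} = 117 + I + O$ ($P{\left(I,O \right)} = \left(117 + I\right) + O = 117 + I + O$)
$o = \frac{179515}{4}$ ($o = - \frac{805 \left(-446\right)}{8} = \left(- \frac{1}{8}\right) \left(-359030\right) = \frac{179515}{4} \approx 44879.0$)
$S{\left(F,L \right)} = F + F^{2}$ ($S{\left(F,L \right)} = F^{2} + F = F + F^{2}$)
$B = \frac{181043}{4}$ ($B = \left(117 + 282 - 17\right) + \frac{179515}{4} = 382 + \frac{179515}{4} = \frac{181043}{4} \approx 45261.0$)
$v{\left(Y \right)} = Y \left(1 + Y\right)$
$\left(-1931564 + v{\left(950 \right)}\right) \left(-1138438 + B\right) = \left(-1931564 + 950 \left(1 + 950\right)\right) \left(-1138438 + \frac{181043}{4}\right) = \left(-1931564 + 950 \cdot 951\right) \left(- \frac{4372709}{4}\right) = \left(-1931564 + 903450\right) \left(- \frac{4372709}{4}\right) = \left(-1028114\right) \left(- \frac{4372709}{4}\right) = \frac{2247821670413}{2}$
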